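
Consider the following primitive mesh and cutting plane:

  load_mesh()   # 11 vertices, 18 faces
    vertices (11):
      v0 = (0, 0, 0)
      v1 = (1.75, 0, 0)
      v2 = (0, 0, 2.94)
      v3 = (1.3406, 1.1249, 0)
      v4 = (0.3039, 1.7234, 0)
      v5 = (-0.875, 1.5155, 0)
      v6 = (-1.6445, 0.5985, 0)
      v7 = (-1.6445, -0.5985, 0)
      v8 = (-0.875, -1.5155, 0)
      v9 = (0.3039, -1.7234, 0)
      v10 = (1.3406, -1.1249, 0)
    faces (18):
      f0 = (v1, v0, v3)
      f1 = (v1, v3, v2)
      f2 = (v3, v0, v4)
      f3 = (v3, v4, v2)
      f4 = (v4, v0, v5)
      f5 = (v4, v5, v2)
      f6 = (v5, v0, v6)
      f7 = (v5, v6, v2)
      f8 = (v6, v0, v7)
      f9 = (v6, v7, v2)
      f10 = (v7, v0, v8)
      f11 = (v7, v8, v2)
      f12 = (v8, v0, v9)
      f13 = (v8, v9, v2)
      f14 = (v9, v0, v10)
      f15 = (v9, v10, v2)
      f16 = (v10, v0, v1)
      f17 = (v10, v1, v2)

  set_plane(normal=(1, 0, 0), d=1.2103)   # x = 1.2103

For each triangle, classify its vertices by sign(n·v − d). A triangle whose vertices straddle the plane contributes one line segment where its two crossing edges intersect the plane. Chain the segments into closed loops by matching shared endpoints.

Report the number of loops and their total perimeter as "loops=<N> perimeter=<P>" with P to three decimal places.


loops=1 perimeter=5.461

Straddling triangles (8 of 18):
  (v1,v0,v3) [+-+] → (1.2103, 0, 0)–(1.2103, 1.01557, 0)  len=1.0156
  (v1,v3,v2) [++-] → (1.2103, 1.01557, 0.285754)–(1.2103, 0, 0.906696)  len=1.1904
  (v3,v0,v4) [+--] → (1.2103, 1.01557, 0)–(1.2103, 1.20012, 0)  len=0.1846
  (v3,v4,v2) [+--] → (1.2103, 1.20012, 0)–(1.2103, 1.01557, 0.285754)  len=0.3402
  (v9,v0,v10) [--+] → (1.2103, -1.01557, 0)–(1.2103, -1.20012, 0)  len=0.1846
  (v9,v10,v2) [-+-] → (1.2103, -1.20012, 0)–(1.2103, -1.01557, 0.285754)  len=0.3402
  (v10,v0,v1) [+-+] → (1.2103, -1.01557, 0)–(1.2103, 0, 0)  len=1.0156
  (v10,v1,v2) [++-] → (1.2103, 0, 0.906696)–(1.2103, -1.01557, 0.285754)  len=1.1904

Chained into 1 loop(s):
  loop 1: 8 segments, perimeter = 5.4613
Total perimeter = 5.461


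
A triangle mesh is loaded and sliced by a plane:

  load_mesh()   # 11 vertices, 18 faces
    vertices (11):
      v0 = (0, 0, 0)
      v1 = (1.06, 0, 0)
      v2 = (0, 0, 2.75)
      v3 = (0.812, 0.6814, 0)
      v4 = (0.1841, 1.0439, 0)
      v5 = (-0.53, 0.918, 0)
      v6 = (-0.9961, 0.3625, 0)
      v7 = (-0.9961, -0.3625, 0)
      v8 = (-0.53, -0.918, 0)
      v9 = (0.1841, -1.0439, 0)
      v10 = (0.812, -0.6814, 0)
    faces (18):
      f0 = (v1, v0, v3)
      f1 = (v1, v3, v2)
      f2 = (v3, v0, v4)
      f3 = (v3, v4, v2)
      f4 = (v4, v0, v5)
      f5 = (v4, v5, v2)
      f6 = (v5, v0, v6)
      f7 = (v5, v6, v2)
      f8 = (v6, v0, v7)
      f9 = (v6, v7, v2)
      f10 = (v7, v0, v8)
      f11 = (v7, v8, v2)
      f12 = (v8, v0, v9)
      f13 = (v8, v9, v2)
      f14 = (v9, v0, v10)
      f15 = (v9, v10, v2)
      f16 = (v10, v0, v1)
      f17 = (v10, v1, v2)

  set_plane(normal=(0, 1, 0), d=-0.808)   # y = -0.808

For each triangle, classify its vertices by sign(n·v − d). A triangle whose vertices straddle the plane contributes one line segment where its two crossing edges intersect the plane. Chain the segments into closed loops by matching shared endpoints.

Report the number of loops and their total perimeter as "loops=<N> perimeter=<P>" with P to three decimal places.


Straddling triangles (6 of 18):
  (v7,v0,v8) [++-] → (-0.466492, -0.808, 0)–(-0.622297, -0.808, 0)  len=0.1558
  (v7,v8,v2) [+-+] → (-0.622297, -0.808, 0)–(-0.466492, -0.808, 0.329521)  len=0.3645
  (v8,v0,v9) [-+-] → (-0.466492, -0.808, 0)–(0.142497, -0.808, 0)  len=0.6090
  (v8,v9,v2) [--+] → (0.142497, -0.808, 0.621444)–(-0.466492, -0.808, 0.329521)  len=0.6753
  (v9,v0,v10) [-++] → (0.142497, -0.808, 0)–(0.592711, -0.808, 0)  len=0.4502
  (v9,v10,v2) [-++] → (0.592711, -0.808, 0)–(0.142497, -0.808, 0.621444)  len=0.7674

Chained into 1 loop(s):
  loop 1: 6 segments, perimeter = 3.0222
Total perimeter = 3.022

loops=1 perimeter=3.022


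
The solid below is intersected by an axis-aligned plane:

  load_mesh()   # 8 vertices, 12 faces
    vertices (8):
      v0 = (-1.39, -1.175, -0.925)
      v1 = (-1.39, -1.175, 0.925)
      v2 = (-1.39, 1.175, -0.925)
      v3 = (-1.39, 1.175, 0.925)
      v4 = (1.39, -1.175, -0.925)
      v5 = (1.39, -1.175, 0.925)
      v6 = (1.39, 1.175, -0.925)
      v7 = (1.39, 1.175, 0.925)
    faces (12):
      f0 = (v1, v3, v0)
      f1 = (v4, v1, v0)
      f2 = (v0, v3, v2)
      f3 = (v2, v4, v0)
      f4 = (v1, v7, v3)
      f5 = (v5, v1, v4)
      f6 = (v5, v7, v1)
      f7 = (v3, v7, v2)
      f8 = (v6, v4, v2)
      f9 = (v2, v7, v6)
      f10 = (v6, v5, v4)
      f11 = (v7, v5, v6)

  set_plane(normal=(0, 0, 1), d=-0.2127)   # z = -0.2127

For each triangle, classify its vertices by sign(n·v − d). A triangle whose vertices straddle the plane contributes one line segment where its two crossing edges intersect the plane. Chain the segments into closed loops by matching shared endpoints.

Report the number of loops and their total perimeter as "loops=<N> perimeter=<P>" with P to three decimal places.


loops=1 perimeter=10.260

Straddling triangles (8 of 12):
  (v1,v3,v0) [++-] → (-1.39, -0.270186, -0.2127)–(-1.39, -1.175, -0.2127)  len=0.9048
  (v4,v1,v0) [-+-] → (0.319625, -1.175, -0.2127)–(-1.39, -1.175, -0.2127)  len=1.7096
  (v0,v3,v2) [-+-] → (-1.39, -0.270186, -0.2127)–(-1.39, 1.175, -0.2127)  len=1.4452
  (v5,v1,v4) [++-] → (0.319625, -1.175, -0.2127)–(1.39, -1.175, -0.2127)  len=1.0704
  (v3,v7,v2) [++-] → (-0.319625, 1.175, -0.2127)–(-1.39, 1.175, -0.2127)  len=1.0704
  (v2,v7,v6) [-+-] → (-0.319625, 1.175, -0.2127)–(1.39, 1.175, -0.2127)  len=1.7096
  (v6,v5,v4) [-+-] → (1.39, 0.270186, -0.2127)–(1.39, -1.175, -0.2127)  len=1.4452
  (v7,v5,v6) [++-] → (1.39, 0.270186, -0.2127)–(1.39, 1.175, -0.2127)  len=0.9048

Chained into 1 loop(s):
  loop 1: 8 segments, perimeter = 10.2600
Total perimeter = 10.260


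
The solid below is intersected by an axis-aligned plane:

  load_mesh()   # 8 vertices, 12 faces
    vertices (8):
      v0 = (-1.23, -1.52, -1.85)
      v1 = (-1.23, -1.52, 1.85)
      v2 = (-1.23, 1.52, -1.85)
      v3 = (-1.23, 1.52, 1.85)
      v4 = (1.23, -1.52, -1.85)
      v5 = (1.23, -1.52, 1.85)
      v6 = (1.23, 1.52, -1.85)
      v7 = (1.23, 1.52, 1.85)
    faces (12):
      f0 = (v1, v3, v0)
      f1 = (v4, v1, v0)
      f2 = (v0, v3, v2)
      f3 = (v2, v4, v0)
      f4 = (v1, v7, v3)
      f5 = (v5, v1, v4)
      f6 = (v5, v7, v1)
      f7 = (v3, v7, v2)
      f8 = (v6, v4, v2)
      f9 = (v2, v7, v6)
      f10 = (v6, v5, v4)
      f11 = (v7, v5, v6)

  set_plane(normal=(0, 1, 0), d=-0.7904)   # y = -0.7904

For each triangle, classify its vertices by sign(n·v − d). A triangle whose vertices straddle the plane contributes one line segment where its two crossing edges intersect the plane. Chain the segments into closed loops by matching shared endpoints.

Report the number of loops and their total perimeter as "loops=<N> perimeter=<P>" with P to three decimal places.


loops=1 perimeter=12.320

Straddling triangles (8 of 12):
  (v1,v3,v0) [-+-] → (-1.23, -0.7904, 1.85)–(-1.23, -0.7904, -0.962)  len=2.8120
  (v0,v3,v2) [-++] → (-1.23, -0.7904, -0.962)–(-1.23, -0.7904, -1.85)  len=0.8880
  (v2,v4,v0) [+--] → (0.6396, -0.7904, -1.85)–(-1.23, -0.7904, -1.85)  len=1.8696
  (v1,v7,v3) [-++] → (-0.6396, -0.7904, 1.85)–(-1.23, -0.7904, 1.85)  len=0.5904
  (v5,v7,v1) [-+-] → (1.23, -0.7904, 1.85)–(-0.6396, -0.7904, 1.85)  len=1.8696
  (v6,v4,v2) [+-+] → (1.23, -0.7904, -1.85)–(0.6396, -0.7904, -1.85)  len=0.5904
  (v6,v5,v4) [+--] → (1.23, -0.7904, 0.962)–(1.23, -0.7904, -1.85)  len=2.8120
  (v7,v5,v6) [+-+] → (1.23, -0.7904, 1.85)–(1.23, -0.7904, 0.962)  len=0.8880

Chained into 1 loop(s):
  loop 1: 8 segments, perimeter = 12.3200
Total perimeter = 12.320


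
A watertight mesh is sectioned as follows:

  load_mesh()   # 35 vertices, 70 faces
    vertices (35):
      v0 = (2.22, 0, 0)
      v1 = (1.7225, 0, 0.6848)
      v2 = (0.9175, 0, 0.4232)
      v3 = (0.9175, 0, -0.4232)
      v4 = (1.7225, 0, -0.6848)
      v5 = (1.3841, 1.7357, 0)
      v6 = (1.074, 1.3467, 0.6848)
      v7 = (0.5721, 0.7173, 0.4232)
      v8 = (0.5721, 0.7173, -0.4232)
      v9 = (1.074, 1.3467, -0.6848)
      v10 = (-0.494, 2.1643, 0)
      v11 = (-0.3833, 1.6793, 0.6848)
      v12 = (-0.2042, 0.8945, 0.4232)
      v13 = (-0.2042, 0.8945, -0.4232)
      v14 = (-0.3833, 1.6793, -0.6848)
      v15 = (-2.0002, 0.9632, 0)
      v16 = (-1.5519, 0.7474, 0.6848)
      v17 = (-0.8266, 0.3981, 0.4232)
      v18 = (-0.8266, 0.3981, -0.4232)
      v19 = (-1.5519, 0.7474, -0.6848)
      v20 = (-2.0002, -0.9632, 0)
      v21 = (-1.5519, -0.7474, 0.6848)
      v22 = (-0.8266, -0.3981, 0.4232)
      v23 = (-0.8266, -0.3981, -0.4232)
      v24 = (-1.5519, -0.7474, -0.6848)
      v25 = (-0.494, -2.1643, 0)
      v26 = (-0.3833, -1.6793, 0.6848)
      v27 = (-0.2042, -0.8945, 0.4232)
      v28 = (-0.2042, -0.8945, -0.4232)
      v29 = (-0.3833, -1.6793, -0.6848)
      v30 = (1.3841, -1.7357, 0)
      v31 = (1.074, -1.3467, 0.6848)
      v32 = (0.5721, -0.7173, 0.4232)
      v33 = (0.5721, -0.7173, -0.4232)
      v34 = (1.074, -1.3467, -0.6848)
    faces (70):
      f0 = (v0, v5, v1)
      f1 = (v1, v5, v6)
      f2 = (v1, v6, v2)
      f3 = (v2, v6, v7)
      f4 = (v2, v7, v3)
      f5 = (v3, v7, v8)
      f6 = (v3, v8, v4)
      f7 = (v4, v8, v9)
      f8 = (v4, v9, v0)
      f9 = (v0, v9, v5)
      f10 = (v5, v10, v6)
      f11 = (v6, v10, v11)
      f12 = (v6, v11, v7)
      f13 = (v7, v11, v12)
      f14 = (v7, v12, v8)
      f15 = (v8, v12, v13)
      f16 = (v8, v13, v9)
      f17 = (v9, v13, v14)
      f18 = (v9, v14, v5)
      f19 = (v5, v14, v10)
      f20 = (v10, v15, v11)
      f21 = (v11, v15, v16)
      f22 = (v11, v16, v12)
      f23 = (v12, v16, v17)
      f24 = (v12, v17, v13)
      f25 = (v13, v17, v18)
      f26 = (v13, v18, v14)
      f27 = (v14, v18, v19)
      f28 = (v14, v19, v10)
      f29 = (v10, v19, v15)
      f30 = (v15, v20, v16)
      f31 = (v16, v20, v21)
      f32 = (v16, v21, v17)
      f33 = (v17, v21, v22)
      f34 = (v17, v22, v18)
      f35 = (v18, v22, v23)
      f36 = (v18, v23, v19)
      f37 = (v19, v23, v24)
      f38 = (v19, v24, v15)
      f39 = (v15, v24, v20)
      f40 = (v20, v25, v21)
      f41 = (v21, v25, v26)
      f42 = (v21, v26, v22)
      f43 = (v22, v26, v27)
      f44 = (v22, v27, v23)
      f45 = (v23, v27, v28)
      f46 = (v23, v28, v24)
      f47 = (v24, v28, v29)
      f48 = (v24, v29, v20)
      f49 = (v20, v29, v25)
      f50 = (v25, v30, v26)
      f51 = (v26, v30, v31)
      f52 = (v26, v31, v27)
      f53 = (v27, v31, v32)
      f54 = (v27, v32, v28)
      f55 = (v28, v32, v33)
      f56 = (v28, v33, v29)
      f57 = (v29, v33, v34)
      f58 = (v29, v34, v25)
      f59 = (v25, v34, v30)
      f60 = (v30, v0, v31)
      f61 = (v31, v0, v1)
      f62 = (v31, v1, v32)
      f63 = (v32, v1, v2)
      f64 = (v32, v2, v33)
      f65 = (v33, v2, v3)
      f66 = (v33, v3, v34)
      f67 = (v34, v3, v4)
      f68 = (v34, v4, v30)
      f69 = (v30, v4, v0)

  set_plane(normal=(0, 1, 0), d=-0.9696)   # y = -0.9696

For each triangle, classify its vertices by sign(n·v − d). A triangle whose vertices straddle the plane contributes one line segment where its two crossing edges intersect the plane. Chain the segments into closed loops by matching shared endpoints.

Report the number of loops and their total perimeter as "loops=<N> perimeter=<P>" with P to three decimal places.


Straddling triangles (18 of 70):
  (v20,v25,v21) [+-+] → (-1.99217, -0.9696, 0)–(-1.386, -0.9696, 0.577409)  len=0.8372
  (v21,v25,v26) [+--] → (-1.386, -0.9696, 0.577409)–(-1.27326, -0.9696, 0.6848)  len=0.1557
  (v21,v26,v22) [+-+] → (-1.27326, -0.9696, 0.6848)–(-0.628859, -0.9696, 0.539891)  len=0.6605
  (v22,v26,v27) [+-+] → (-0.628859, -0.9696, 0.539891)–(-0.221339, -0.9696, 0.448233)  len=0.4177
  (v24,v28,v29) [++-] → (-0.221339, -0.9696, -0.448233)–(-1.27326, -0.9696, -0.6848)  len=1.0782
  (v24,v29,v20) [+-+] → (-1.27326, -0.9696, -0.6848)–(-1.98575, -0.9696, -0.00612026)  len=0.9840
  (v20,v29,v25) [+--] → (-1.98575, -0.9696, -0.00612026)–(-1.99217, -0.9696, 0)  len=0.0089
  (v26,v31,v27) [--+] → (0.00807957, -0.9696, 0.466646)–(-0.221339, -0.9696, 0.448233)  len=0.2302
  (v27,v31,v32) [+-+] → (0.00807957, -0.9696, 0.466646)–(0.773291, -0.9696, 0.528064)  len=0.7677
  (v28,v33,v29) [++-] → (0.321531, -0.9696, -0.491809)–(-0.221339, -0.9696, -0.448233)  len=0.5446
  (v29,v33,v34) [-+-] → (0.321531, -0.9696, -0.491809)–(0.773291, -0.9696, -0.528064)  len=0.4532
  (v30,v0,v31) [-+-] → (1.75305, -0.9696, 0)–(1.3949, -0.9696, 0.493044)  len=0.6094
  (v31,v0,v1) [-++] → (1.3949, -0.9696, 0.493044)–(1.25559, -0.9696, 0.6848)  len=0.2370
  (v31,v1,v32) [-++] → (1.25559, -0.9696, 0.6848)–(0.773291, -0.9696, 0.528064)  len=0.5071
  (v33,v3,v34) [++-] → (1.03018, -0.9696, -0.611547)–(0.773291, -0.9696, -0.528064)  len=0.2701
  (v34,v3,v4) [-++] → (1.03018, -0.9696, -0.611547)–(1.25559, -0.9696, -0.6848)  len=0.2370
  (v34,v4,v30) [-+-] → (1.25559, -0.9696, -0.6848)–(1.53346, -0.9696, -0.302256)  len=0.4728
  (v30,v4,v0) [-++] → (1.53346, -0.9696, -0.302256)–(1.75305, -0.9696, 0)  len=0.3736

Chained into 1 loop(s):
  loop 1: 18 segments, perimeter = 8.8449
Total perimeter = 8.845

loops=1 perimeter=8.845


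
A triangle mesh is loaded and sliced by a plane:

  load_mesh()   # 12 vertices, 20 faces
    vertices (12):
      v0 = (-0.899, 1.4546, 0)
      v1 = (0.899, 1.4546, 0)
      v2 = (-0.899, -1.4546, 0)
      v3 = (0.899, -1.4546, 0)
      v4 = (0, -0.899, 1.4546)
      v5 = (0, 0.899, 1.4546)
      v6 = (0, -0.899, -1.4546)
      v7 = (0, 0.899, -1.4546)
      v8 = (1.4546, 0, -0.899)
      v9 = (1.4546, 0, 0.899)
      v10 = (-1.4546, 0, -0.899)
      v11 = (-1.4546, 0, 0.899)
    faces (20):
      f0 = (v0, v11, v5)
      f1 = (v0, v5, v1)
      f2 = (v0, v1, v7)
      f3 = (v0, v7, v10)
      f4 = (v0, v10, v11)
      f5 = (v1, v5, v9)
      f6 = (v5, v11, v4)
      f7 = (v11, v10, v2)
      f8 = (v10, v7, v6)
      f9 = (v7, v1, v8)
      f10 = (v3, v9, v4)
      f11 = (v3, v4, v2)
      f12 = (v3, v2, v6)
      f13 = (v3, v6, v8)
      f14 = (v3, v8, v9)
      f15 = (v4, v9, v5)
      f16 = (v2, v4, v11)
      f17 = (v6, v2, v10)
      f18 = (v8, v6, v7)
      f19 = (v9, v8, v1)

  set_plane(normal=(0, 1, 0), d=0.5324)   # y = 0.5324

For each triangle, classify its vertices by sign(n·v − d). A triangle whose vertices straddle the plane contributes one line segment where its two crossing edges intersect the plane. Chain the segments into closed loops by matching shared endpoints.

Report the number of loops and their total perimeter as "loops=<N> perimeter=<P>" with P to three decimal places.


loops=1 perimeter=8.542

Straddling triangles (10 of 20):
  (v0,v11,v5) [+-+] → (-1.25124, 0.5324, 0.569956)–(-0.593166, 0.5324, 1.22803)  len=0.9307
  (v0,v7,v10) [++-] → (-0.593166, 0.5324, -1.22803)–(-1.25124, 0.5324, -0.569956)  len=0.9307
  (v0,v10,v11) [+--] → (-1.25124, 0.5324, -0.569956)–(-1.25124, 0.5324, 0.569956)  len=1.1399
  (v1,v5,v9) [++-] → (0.593166, 0.5324, 1.22803)–(1.25124, 0.5324, 0.569956)  len=0.9307
  (v5,v11,v4) [+--] → (-0.593166, 0.5324, 1.22803)–(0, 0.5324, 1.4546)  len=0.6350
  (v10,v7,v6) [-+-] → (-0.593166, 0.5324, -1.22803)–(0, 0.5324, -1.4546)  len=0.6350
  (v7,v1,v8) [++-] → (1.25124, 0.5324, -0.569956)–(0.593166, 0.5324, -1.22803)  len=0.9307
  (v4,v9,v5) [--+] → (0.593166, 0.5324, 1.22803)–(0, 0.5324, 1.4546)  len=0.6350
  (v8,v6,v7) [--+] → (0, 0.5324, -1.4546)–(0.593166, 0.5324, -1.22803)  len=0.6350
  (v9,v8,v1) [--+] → (1.25124, 0.5324, -0.569956)–(1.25124, 0.5324, 0.569956)  len=1.1399

Chained into 1 loop(s):
  loop 1: 10 segments, perimeter = 8.5423
Total perimeter = 8.542


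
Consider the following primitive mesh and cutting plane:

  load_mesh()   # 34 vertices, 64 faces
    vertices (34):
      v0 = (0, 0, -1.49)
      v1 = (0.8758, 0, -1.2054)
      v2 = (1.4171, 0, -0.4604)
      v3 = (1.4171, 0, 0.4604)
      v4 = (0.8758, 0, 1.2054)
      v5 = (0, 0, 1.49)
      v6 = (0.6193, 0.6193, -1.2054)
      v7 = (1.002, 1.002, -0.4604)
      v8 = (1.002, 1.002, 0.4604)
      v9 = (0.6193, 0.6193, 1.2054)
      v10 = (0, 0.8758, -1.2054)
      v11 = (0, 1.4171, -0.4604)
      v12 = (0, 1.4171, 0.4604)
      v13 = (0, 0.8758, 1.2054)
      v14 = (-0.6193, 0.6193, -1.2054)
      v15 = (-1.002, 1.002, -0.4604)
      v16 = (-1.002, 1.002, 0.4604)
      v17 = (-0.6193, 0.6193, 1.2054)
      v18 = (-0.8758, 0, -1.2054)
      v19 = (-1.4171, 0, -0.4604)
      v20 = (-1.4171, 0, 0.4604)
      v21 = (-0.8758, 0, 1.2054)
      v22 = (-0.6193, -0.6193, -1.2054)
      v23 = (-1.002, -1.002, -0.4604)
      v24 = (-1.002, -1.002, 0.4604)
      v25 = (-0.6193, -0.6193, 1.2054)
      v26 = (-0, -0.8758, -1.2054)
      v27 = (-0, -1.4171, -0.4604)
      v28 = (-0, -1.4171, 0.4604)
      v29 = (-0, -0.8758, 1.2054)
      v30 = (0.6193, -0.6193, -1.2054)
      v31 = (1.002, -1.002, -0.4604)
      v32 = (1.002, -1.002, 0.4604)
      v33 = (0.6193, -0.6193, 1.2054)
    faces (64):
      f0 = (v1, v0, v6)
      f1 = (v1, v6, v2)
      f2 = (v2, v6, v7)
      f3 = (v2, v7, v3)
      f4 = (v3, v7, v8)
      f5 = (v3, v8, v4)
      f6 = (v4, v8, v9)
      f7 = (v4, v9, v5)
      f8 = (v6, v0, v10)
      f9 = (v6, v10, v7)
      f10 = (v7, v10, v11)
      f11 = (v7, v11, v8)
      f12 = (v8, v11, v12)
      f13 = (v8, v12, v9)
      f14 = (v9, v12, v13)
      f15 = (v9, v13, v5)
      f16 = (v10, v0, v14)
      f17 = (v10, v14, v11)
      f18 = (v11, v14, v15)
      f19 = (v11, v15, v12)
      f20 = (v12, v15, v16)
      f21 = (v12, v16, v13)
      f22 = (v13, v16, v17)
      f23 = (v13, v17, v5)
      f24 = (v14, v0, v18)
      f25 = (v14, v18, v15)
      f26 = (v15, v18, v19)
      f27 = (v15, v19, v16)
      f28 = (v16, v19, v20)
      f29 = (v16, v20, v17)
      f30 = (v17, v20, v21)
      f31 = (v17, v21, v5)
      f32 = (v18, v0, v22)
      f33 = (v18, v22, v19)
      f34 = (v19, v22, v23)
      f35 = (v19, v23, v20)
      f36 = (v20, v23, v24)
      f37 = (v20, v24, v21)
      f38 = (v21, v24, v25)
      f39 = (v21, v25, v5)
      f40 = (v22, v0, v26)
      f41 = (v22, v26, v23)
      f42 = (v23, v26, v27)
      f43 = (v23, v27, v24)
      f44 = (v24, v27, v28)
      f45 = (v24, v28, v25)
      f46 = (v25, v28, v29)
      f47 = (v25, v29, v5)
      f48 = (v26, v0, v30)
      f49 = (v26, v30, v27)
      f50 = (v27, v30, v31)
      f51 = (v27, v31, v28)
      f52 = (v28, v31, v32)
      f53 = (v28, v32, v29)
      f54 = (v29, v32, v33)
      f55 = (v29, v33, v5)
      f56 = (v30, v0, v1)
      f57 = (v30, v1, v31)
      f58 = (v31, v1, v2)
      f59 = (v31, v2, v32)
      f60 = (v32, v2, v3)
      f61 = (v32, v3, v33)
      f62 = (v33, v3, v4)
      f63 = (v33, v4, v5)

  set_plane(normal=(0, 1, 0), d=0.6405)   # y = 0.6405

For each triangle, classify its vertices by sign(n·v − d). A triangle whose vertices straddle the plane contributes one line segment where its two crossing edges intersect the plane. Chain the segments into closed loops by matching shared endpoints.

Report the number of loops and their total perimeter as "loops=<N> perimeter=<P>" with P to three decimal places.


Straddling triangles (20 of 64):
  (v2,v6,v7) [--+] → (0.6405, 0.6405, -1.16413)–(1.15176, 0.6405, -0.4604)  len=0.8698
  (v2,v7,v3) [-+-] → (1.15176, 0.6405, -0.4604)–(1.15176, 0.6405, -0.128195)  len=0.3322
  (v3,v7,v8) [-++] → (1.15176, 0.6405, -0.128195)–(1.15176, 0.6405, 0.4604)  len=0.5886
  (v3,v8,v4) [-+-] → (1.15176, 0.6405, 0.4604)–(0.95647, 0.6405, 0.72918)  len=0.3322
  (v4,v8,v9) [-+-] → (0.95647, 0.6405, 0.72918)–(0.6405, 0.6405, 1.16413)  len=0.5376
  (v6,v0,v10) [--+] → (0, 0.6405, -1.28186)–(0.568114, 0.6405, -1.2054)  len=0.5732
  (v6,v10,v7) [-++] → (0.568114, 0.6405, -1.2054)–(0.6405, 0.6405, -1.16413)  len=0.0833
  (v8,v12,v9) [++-] → (0.602843, 0.6405, 1.1856)–(0.6405, 0.6405, 1.16413)  len=0.0433
  (v9,v12,v13) [-++] → (0.602843, 0.6405, 1.1856)–(0.568114, 0.6405, 1.2054)  len=0.0400
  (v9,v13,v5) [-+-] → (0.568114, 0.6405, 1.2054)–(0, 0.6405, 1.28186)  len=0.5732
  (v10,v0,v14) [+--] → (0, 0.6405, -1.28186)–(-0.568114, 0.6405, -1.2054)  len=0.5732
  (v10,v14,v11) [+-+] → (-0.568114, 0.6405, -1.2054)–(-0.602843, 0.6405, -1.1856)  len=0.0400
  (v11,v14,v15) [+-+] → (-0.602843, 0.6405, -1.1856)–(-0.6405, 0.6405, -1.16413)  len=0.0433
  (v13,v16,v17) [++-] → (-0.6405, 0.6405, 1.16413)–(-0.568114, 0.6405, 1.2054)  len=0.0833
  (v13,v17,v5) [+--] → (-0.568114, 0.6405, 1.2054)–(0, 0.6405, 1.28186)  len=0.5732
  (v14,v18,v15) [--+] → (-0.95647, 0.6405, -0.72918)–(-0.6405, 0.6405, -1.16413)  len=0.5376
  (v15,v18,v19) [+--] → (-0.95647, 0.6405, -0.72918)–(-1.15176, 0.6405, -0.4604)  len=0.3322
  (v15,v19,v16) [+-+] → (-1.15176, 0.6405, -0.4604)–(-1.15176, 0.6405, 0.128195)  len=0.5886
  (v16,v19,v20) [+--] → (-1.15176, 0.6405, 0.128195)–(-1.15176, 0.6405, 0.4604)  len=0.3322
  (v16,v20,v17) [+--] → (-1.15176, 0.6405, 0.4604)–(-0.6405, 0.6405, 1.16413)  len=0.8698

Chained into 1 loop(s):
  loop 1: 20 segments, perimeter = 7.9472
Total perimeter = 7.947

loops=1 perimeter=7.947


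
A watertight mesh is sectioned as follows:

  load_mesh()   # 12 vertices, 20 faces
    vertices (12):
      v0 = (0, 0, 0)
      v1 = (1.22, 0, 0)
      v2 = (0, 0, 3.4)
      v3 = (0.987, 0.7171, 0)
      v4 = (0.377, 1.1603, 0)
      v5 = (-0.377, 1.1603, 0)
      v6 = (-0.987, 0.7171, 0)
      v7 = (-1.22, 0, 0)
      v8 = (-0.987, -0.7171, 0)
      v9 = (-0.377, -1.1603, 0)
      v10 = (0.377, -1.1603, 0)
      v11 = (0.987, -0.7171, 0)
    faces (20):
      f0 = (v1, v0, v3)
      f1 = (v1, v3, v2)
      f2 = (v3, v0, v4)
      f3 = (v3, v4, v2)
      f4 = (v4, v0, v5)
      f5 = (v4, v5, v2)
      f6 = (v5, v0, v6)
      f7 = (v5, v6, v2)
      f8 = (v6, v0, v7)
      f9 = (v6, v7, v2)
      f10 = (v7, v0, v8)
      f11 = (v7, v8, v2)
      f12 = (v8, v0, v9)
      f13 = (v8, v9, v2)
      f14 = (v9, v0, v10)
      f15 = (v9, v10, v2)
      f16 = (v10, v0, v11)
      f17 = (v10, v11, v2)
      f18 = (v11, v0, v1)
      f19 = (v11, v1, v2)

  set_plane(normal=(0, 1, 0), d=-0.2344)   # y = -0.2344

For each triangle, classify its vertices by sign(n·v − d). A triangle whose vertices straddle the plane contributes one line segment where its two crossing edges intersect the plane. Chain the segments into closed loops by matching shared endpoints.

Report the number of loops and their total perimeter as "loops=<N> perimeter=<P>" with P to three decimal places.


loops=1 perimeter=8.285

Straddling triangles (10 of 20):
  (v7,v0,v8) [++-] → (-0.322623, -0.2344, 0)–(-1.14384, -0.2344, 0)  len=0.8212
  (v7,v8,v2) [+-+] → (-1.14384, -0.2344, 0)–(-0.322623, -0.2344, 2.28863)  len=2.4315
  (v8,v0,v9) [-+-] → (-0.322623, -0.2344, 0)–(-0.0761603, -0.2344, 0)  len=0.2465
  (v8,v9,v2) [--+] → (-0.0761603, -0.2344, 2.71314)–(-0.322623, -0.2344, 2.28863)  len=0.4909
  (v9,v0,v10) [-+-] → (-0.0761603, -0.2344, 0)–(0.0761603, -0.2344, 0)  len=0.1523
  (v9,v10,v2) [--+] → (0.0761603, -0.2344, 2.71314)–(-0.0761603, -0.2344, 2.71314)  len=0.1523
  (v10,v0,v11) [-+-] → (0.0761603, -0.2344, 0)–(0.322623, -0.2344, 0)  len=0.2465
  (v10,v11,v2) [--+] → (0.322623, -0.2344, 2.28863)–(0.0761603, -0.2344, 2.71314)  len=0.4909
  (v11,v0,v1) [-++] → (0.322623, -0.2344, 0)–(1.14384, -0.2344, 0)  len=0.8212
  (v11,v1,v2) [-++] → (1.14384, -0.2344, 0)–(0.322623, -0.2344, 2.28863)  len=2.4315

Chained into 1 loop(s):
  loop 1: 10 segments, perimeter = 8.2848
Total perimeter = 8.285


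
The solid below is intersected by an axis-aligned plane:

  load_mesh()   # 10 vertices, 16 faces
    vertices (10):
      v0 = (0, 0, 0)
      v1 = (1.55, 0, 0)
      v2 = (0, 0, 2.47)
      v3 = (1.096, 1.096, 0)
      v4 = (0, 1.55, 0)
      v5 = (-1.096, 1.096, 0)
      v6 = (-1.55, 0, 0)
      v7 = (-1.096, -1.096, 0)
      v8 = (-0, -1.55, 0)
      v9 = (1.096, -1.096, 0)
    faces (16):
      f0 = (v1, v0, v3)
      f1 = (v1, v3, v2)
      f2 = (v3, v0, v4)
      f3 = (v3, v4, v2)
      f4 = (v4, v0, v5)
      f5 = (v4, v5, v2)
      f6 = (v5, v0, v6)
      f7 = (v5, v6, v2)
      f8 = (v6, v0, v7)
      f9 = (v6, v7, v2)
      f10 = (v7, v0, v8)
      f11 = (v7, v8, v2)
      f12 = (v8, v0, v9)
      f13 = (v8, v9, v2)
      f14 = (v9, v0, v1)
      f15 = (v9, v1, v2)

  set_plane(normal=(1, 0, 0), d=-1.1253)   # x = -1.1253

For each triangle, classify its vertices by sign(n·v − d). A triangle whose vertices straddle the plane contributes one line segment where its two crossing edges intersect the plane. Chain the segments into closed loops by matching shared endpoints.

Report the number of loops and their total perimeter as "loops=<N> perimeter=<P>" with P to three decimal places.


Straddling triangles (4 of 16):
  (v5,v0,v6) [++-] → (-1.1253, 0, 0)–(-1.1253, 1.02527, 0)  len=1.0253
  (v5,v6,v2) [+-+] → (-1.1253, 1.02527, 0)–(-1.1253, 0, 0.67678)  len=1.2285
  (v6,v0,v7) [-++] → (-1.1253, 0, 0)–(-1.1253, -1.02527, 0)  len=1.0253
  (v6,v7,v2) [-++] → (-1.1253, -1.02527, 0)–(-1.1253, 0, 0.67678)  len=1.2285

Chained into 1 loop(s):
  loop 1: 4 segments, perimeter = 4.5075
Total perimeter = 4.508

loops=1 perimeter=4.508


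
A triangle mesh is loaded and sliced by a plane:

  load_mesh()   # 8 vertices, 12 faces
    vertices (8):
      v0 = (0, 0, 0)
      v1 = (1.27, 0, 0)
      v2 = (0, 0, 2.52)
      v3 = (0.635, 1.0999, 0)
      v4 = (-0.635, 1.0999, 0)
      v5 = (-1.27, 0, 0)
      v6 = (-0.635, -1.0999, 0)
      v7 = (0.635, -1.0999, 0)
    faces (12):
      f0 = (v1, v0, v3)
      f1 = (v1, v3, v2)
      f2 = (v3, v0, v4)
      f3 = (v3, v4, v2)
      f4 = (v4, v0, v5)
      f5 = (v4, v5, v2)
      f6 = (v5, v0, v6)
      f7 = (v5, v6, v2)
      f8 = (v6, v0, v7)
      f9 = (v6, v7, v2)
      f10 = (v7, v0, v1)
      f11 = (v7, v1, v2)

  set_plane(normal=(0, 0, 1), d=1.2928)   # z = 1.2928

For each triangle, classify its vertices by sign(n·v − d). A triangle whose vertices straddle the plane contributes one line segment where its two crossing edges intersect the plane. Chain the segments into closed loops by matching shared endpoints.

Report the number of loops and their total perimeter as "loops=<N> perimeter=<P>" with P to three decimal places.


Straddling triangles (6 of 12):
  (v1,v3,v2) [--+] → (0.309235, 0.535634, 1.2928)–(0.61847, 0, 1.2928)  len=0.6185
  (v3,v4,v2) [--+] → (-0.309235, 0.535634, 1.2928)–(0.309235, 0.535634, 1.2928)  len=0.6185
  (v4,v5,v2) [--+] → (-0.61847, 0, 1.2928)–(-0.309235, 0.535634, 1.2928)  len=0.6185
  (v5,v6,v2) [--+] → (-0.309235, -0.535634, 1.2928)–(-0.61847, 0, 1.2928)  len=0.6185
  (v6,v7,v2) [--+] → (0.309235, -0.535634, 1.2928)–(-0.309235, -0.535634, 1.2928)  len=0.6185
  (v7,v1,v2) [--+] → (0.61847, 0, 1.2928)–(0.309235, -0.535634, 1.2928)  len=0.6185

Chained into 1 loop(s):
  loop 1: 6 segments, perimeter = 3.7109
Total perimeter = 3.711

loops=1 perimeter=3.711


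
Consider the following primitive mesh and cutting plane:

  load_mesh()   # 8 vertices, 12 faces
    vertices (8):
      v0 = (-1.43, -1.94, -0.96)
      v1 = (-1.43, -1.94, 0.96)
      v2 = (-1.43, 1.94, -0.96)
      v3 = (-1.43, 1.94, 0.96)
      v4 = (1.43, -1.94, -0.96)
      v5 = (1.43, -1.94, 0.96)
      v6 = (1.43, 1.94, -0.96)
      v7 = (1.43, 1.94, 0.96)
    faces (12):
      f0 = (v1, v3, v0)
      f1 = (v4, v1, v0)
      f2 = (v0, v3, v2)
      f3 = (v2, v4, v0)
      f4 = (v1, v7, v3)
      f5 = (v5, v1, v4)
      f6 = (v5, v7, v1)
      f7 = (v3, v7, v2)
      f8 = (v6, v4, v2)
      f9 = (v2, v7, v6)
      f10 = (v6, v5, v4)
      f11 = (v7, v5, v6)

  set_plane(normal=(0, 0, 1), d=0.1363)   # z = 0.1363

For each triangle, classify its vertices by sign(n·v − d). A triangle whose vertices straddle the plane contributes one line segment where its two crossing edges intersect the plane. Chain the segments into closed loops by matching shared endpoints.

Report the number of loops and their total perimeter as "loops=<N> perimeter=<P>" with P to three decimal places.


Straddling triangles (8 of 12):
  (v1,v3,v0) [++-] → (-1.43, 0.27544, 0.1363)–(-1.43, -1.94, 0.1363)  len=2.2154
  (v4,v1,v0) [-+-] → (-0.20303, -1.94, 0.1363)–(-1.43, -1.94, 0.1363)  len=1.2270
  (v0,v3,v2) [-+-] → (-1.43, 0.27544, 0.1363)–(-1.43, 1.94, 0.1363)  len=1.6646
  (v5,v1,v4) [++-] → (-0.20303, -1.94, 0.1363)–(1.43, -1.94, 0.1363)  len=1.6330
  (v3,v7,v2) [++-] → (0.20303, 1.94, 0.1363)–(-1.43, 1.94, 0.1363)  len=1.6330
  (v2,v7,v6) [-+-] → (0.20303, 1.94, 0.1363)–(1.43, 1.94, 0.1363)  len=1.2270
  (v6,v5,v4) [-+-] → (1.43, -0.27544, 0.1363)–(1.43, -1.94, 0.1363)  len=1.6646
  (v7,v5,v6) [++-] → (1.43, -0.27544, 0.1363)–(1.43, 1.94, 0.1363)  len=2.2154

Chained into 1 loop(s):
  loop 1: 8 segments, perimeter = 13.4800
Total perimeter = 13.480

loops=1 perimeter=13.480


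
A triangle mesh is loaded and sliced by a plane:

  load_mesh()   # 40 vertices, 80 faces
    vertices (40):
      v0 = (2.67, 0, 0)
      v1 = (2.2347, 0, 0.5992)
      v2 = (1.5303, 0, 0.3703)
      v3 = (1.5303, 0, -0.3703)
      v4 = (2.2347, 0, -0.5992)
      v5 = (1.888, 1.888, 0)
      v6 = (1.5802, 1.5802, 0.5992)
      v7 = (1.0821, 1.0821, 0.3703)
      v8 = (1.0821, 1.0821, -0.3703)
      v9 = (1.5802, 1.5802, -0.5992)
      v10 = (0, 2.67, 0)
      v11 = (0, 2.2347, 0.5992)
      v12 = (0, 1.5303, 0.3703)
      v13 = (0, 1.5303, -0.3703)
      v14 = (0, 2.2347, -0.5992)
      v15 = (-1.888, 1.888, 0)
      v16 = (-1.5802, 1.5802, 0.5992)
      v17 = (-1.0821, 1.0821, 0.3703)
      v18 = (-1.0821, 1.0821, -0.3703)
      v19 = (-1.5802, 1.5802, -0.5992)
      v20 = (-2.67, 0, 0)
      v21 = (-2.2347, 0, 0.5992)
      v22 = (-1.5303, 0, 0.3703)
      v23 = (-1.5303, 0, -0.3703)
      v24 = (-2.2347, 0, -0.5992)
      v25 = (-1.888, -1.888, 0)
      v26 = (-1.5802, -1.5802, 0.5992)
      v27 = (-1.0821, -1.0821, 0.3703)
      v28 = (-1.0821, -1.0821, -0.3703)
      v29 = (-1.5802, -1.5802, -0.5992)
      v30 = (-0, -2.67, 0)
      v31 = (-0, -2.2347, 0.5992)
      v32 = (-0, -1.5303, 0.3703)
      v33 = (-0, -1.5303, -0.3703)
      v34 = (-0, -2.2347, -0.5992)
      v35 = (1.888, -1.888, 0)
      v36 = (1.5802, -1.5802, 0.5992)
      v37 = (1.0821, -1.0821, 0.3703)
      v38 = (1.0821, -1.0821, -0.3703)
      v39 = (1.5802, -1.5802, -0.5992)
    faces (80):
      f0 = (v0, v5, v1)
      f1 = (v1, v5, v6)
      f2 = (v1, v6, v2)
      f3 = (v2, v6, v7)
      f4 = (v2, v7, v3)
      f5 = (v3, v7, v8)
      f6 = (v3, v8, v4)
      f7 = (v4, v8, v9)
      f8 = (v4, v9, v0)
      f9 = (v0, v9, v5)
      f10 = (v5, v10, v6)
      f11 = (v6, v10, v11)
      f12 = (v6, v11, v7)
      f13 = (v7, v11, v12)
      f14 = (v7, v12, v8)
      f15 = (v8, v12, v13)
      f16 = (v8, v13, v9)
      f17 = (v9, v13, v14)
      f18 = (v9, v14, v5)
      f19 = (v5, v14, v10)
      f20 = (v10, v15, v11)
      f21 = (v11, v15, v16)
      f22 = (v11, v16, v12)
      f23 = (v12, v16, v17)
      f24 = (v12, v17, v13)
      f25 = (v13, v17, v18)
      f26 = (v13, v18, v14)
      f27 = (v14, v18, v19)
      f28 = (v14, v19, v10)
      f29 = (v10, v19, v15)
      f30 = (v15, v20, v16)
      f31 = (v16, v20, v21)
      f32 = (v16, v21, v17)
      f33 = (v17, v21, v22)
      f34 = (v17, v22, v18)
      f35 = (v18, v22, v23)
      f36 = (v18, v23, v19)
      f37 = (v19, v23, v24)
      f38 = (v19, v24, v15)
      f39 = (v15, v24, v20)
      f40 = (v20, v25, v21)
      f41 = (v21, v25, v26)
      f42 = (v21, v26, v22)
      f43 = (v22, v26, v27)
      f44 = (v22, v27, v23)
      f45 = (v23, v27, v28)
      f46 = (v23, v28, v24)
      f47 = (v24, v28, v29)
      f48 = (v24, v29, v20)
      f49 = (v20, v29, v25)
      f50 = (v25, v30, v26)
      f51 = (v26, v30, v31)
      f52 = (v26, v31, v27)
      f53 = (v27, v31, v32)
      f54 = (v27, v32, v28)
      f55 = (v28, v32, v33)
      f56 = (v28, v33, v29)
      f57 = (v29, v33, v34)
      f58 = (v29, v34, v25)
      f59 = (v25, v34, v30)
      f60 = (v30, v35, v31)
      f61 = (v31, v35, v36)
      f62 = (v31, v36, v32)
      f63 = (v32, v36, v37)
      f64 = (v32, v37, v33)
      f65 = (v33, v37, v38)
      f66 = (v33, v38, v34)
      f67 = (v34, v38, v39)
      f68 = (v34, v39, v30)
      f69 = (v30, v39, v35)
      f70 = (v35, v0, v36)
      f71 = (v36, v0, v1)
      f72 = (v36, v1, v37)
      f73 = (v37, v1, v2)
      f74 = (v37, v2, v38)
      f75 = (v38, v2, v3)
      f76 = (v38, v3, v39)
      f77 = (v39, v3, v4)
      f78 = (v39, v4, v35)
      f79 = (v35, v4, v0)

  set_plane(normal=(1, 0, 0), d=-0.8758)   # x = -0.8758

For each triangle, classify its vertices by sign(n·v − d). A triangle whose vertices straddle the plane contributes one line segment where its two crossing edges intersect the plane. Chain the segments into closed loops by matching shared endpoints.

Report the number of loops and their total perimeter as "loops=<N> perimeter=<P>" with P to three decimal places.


loops=2 perimeter=7.406

Straddling triangles (20 of 80):
  (v10,v15,v11) [+-+] → (-0.8758, 2.30725, 0)–(-0.8758, 2.07387, 0.321245)  len=0.3971
  (v11,v15,v16) [+--] → (-0.8758, 2.07387, 0.321245)–(-0.8758, 1.87195, 0.5992)  len=0.3436
  (v11,v16,v12) [+-+] → (-0.8758, 1.87195, 0.5992)–(-0.8758, 1.55796, 0.497164)  len=0.3302
  (v12,v16,v17) [+--] → (-0.8758, 1.55796, 0.497164)–(-0.8758, 1.16755, 0.3703)  len=0.4105
  (v12,v17,v13) [+-+] → (-0.8758, 1.16755, 0.3703)–(-0.8758, 1.16755, 0.229106)  len=0.1412
  (v13,v17,v18) [+--] → (-0.8758, 1.16755, 0.229106)–(-0.8758, 1.16755, -0.3703)  len=0.5994
  (v13,v18,v14) [+-+] → (-0.8758, 1.16755, -0.3703)–(-0.8758, 1.30184, -0.413939)  len=0.1412
  (v14,v18,v19) [+--] → (-0.8758, 1.30184, -0.413939)–(-0.8758, 1.87195, -0.5992)  len=0.5995
  (v14,v19,v10) [+-+] → (-0.8758, 1.87195, -0.5992)–(-0.8758, 2.066, -0.332097)  len=0.3301
  (v10,v19,v15) [+--] → (-0.8758, 2.066, -0.332097)–(-0.8758, 2.30725, 0)  len=0.4105
  (v25,v30,v26) [-+-] → (-0.8758, -2.30725, 0)–(-0.8758, -2.066, 0.332097)  len=0.4105
  (v26,v30,v31) [-++] → (-0.8758, -2.066, 0.332097)–(-0.8758, -1.87195, 0.5992)  len=0.3301
  (v26,v31,v27) [-+-] → (-0.8758, -1.87195, 0.5992)–(-0.8758, -1.30184, 0.413939)  len=0.5995
  (v27,v31,v32) [-++] → (-0.8758, -1.30184, 0.413939)–(-0.8758, -1.16755, 0.3703)  len=0.1412
  (v27,v32,v28) [-+-] → (-0.8758, -1.16755, 0.3703)–(-0.8758, -1.16755, -0.229106)  len=0.5994
  (v28,v32,v33) [-++] → (-0.8758, -1.16755, -0.229106)–(-0.8758, -1.16755, -0.3703)  len=0.1412
  (v28,v33,v29) [-+-] → (-0.8758, -1.16755, -0.3703)–(-0.8758, -1.55796, -0.497164)  len=0.4105
  (v29,v33,v34) [-++] → (-0.8758, -1.55796, -0.497164)–(-0.8758, -1.87195, -0.5992)  len=0.3302
  (v29,v34,v25) [-+-] → (-0.8758, -1.87195, -0.5992)–(-0.8758, -2.07387, -0.321245)  len=0.3436
  (v25,v34,v30) [-++] → (-0.8758, -2.07387, -0.321245)–(-0.8758, -2.30725, 0)  len=0.3971

Chained into 2 loop(s):
  loop 1: 10 segments, perimeter = 3.7032
  loop 2: 10 segments, perimeter = 3.7032
Total perimeter = 7.406


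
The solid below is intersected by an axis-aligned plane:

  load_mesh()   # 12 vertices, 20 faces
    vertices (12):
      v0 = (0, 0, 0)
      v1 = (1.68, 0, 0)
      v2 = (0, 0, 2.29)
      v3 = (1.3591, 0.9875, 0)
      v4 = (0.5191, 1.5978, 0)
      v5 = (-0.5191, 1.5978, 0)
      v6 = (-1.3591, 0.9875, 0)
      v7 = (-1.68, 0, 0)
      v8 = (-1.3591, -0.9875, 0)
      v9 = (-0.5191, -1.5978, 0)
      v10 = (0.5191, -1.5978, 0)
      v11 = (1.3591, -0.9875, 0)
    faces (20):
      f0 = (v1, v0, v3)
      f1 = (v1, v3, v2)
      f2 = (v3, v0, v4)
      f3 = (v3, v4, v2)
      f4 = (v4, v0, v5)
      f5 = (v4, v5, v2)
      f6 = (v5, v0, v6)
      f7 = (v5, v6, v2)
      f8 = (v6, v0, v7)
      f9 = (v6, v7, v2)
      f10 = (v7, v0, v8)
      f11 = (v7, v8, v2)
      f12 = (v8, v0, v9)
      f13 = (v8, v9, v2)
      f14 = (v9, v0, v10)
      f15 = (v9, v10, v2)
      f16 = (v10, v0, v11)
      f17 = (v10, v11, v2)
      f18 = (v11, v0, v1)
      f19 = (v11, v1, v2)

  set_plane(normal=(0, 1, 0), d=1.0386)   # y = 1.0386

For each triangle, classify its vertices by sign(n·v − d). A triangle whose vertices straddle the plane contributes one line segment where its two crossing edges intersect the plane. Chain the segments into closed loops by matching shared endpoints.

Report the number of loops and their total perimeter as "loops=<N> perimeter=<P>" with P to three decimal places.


Straddling triangles (6 of 20):
  (v3,v0,v4) [--+] → (0.337425, 1.0386, 0)–(1.28877, 1.0386, 0)  len=0.9513
  (v3,v4,v2) [-+-] → (1.28877, 1.0386, 0)–(0.337425, 1.0386, 0.801457)  len=1.2439
  (v4,v0,v5) [+-+] → (0.337425, 1.0386, 0)–(-0.337425, 1.0386, 0)  len=0.6748
  (v4,v5,v2) [++-] → (-0.337425, 1.0386, 0.801457)–(0.337425, 1.0386, 0.801457)  len=0.6748
  (v5,v0,v6) [+--] → (-0.337425, 1.0386, 0)–(-1.28877, 1.0386, 0)  len=0.9513
  (v5,v6,v2) [+--] → (-1.28877, 1.0386, 0)–(-0.337425, 1.0386, 0.801457)  len=1.2439

Chained into 1 loop(s):
  loop 1: 6 segments, perimeter = 5.7403
Total perimeter = 5.740

loops=1 perimeter=5.740


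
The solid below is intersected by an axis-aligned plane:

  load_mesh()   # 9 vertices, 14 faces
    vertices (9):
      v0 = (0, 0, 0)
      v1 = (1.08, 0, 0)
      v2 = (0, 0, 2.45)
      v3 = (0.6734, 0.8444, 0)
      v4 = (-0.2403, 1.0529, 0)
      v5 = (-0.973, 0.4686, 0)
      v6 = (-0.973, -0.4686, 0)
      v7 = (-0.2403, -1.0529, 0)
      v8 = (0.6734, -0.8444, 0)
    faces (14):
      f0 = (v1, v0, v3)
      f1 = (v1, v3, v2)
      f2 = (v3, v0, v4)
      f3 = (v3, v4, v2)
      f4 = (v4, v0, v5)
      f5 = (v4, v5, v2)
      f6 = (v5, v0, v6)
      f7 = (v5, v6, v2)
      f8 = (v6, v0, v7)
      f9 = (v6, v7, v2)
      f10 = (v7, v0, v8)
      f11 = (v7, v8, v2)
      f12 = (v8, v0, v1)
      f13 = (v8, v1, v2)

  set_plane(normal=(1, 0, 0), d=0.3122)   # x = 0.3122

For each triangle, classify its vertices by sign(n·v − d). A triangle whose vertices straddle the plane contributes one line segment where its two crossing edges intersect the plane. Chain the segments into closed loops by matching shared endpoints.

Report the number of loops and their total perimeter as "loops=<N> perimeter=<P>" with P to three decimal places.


Straddling triangles (8 of 14):
  (v1,v0,v3) [+-+] → (0.3122, 0, 0)–(0.3122, 0.391479, 0)  len=0.3915
  (v1,v3,v2) [++-] → (0.3122, 0.391479, 1.31414)–(0.3122, 0, 1.74177)  len=0.5798
  (v3,v0,v4) [+--] → (0.3122, 0.391479, 0)–(0.3122, 0.926823, 0)  len=0.5353
  (v3,v4,v2) [+--] → (0.3122, 0.926823, 0)–(0.3122, 0.391479, 1.31414)  len=1.4190
  (v7,v0,v8) [--+] → (0.3122, -0.391479, 0)–(0.3122, -0.926823, 0)  len=0.5353
  (v7,v8,v2) [-+-] → (0.3122, -0.926823, 0)–(0.3122, -0.391479, 1.31414)  len=1.4190
  (v8,v0,v1) [+-+] → (0.3122, -0.391479, 0)–(0.3122, 0, 0)  len=0.3915
  (v8,v1,v2) [++-] → (0.3122, 0, 1.74177)–(0.3122, -0.391479, 1.31414)  len=0.5798

Chained into 1 loop(s):
  loop 1: 8 segments, perimeter = 5.8512
Total perimeter = 5.851

loops=1 perimeter=5.851


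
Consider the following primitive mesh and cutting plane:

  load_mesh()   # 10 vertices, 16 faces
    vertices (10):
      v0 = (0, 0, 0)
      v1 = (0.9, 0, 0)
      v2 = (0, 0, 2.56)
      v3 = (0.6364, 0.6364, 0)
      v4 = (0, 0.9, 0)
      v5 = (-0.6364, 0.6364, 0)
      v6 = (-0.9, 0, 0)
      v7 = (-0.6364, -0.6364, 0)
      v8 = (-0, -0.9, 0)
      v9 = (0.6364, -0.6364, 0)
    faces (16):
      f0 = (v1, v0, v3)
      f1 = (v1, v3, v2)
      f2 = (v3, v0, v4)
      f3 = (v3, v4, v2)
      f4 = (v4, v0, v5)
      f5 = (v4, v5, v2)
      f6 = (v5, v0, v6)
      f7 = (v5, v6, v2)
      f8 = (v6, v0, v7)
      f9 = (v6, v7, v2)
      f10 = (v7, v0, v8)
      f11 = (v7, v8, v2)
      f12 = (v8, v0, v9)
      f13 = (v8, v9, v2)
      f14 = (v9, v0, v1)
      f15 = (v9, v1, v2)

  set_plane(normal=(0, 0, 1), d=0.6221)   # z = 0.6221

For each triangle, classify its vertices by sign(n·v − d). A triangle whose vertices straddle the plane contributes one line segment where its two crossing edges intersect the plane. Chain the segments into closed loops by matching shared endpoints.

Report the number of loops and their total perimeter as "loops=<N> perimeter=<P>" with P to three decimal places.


loops=1 perimeter=4.172

Straddling triangles (8 of 16):
  (v1,v3,v2) [--+] → (0.48175, 0.48175, 0.6221)–(0.681293, 0, 0.6221)  len=0.5214
  (v3,v4,v2) [--+] → (0, 0.681293, 0.6221)–(0.48175, 0.48175, 0.6221)  len=0.5214
  (v4,v5,v2) [--+] → (-0.48175, 0.48175, 0.6221)–(0, 0.681293, 0.6221)  len=0.5214
  (v5,v6,v2) [--+] → (-0.681293, 0, 0.6221)–(-0.48175, 0.48175, 0.6221)  len=0.5214
  (v6,v7,v2) [--+] → (-0.48175, -0.48175, 0.6221)–(-0.681293, 0, 0.6221)  len=0.5214
  (v7,v8,v2) [--+] → (0, -0.681293, 0.6221)–(-0.48175, -0.48175, 0.6221)  len=0.5214
  (v8,v9,v2) [--+] → (0.48175, -0.48175, 0.6221)–(0, -0.681293, 0.6221)  len=0.5214
  (v9,v1,v2) [--+] → (0.681293, 0, 0.6221)–(0.48175, -0.48175, 0.6221)  len=0.5214

Chained into 1 loop(s):
  loop 1: 8 segments, perimeter = 4.1715
Total perimeter = 4.172
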